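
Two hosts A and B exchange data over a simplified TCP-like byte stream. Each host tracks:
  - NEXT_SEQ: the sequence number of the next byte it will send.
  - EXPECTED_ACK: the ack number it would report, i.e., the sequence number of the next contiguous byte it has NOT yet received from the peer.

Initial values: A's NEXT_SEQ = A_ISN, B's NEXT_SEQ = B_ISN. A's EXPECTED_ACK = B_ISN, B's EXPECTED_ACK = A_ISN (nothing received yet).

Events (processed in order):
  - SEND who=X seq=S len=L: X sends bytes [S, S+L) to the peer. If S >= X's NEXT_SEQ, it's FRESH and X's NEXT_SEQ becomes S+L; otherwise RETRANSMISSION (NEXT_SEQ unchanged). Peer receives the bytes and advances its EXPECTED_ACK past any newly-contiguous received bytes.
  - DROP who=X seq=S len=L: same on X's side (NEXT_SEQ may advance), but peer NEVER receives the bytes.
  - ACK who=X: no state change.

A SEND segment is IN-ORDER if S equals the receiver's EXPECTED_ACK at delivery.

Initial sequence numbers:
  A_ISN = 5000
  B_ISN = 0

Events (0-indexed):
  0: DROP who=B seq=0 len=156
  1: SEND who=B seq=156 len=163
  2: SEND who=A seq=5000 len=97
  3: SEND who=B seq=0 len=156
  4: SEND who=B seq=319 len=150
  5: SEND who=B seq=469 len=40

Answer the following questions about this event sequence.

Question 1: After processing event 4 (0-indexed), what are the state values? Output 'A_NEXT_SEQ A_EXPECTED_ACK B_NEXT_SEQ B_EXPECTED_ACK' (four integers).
After event 0: A_seq=5000 A_ack=0 B_seq=156 B_ack=5000
After event 1: A_seq=5000 A_ack=0 B_seq=319 B_ack=5000
After event 2: A_seq=5097 A_ack=0 B_seq=319 B_ack=5097
After event 3: A_seq=5097 A_ack=319 B_seq=319 B_ack=5097
After event 4: A_seq=5097 A_ack=469 B_seq=469 B_ack=5097

5097 469 469 5097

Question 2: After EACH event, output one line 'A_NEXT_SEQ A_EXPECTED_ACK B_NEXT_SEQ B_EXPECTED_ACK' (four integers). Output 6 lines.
5000 0 156 5000
5000 0 319 5000
5097 0 319 5097
5097 319 319 5097
5097 469 469 5097
5097 509 509 5097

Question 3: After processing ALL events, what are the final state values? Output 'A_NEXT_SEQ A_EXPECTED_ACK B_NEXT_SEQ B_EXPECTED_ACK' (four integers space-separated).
After event 0: A_seq=5000 A_ack=0 B_seq=156 B_ack=5000
After event 1: A_seq=5000 A_ack=0 B_seq=319 B_ack=5000
After event 2: A_seq=5097 A_ack=0 B_seq=319 B_ack=5097
After event 3: A_seq=5097 A_ack=319 B_seq=319 B_ack=5097
After event 4: A_seq=5097 A_ack=469 B_seq=469 B_ack=5097
After event 5: A_seq=5097 A_ack=509 B_seq=509 B_ack=5097

Answer: 5097 509 509 5097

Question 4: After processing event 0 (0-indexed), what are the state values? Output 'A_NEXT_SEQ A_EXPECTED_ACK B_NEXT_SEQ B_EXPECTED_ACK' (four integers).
After event 0: A_seq=5000 A_ack=0 B_seq=156 B_ack=5000

5000 0 156 5000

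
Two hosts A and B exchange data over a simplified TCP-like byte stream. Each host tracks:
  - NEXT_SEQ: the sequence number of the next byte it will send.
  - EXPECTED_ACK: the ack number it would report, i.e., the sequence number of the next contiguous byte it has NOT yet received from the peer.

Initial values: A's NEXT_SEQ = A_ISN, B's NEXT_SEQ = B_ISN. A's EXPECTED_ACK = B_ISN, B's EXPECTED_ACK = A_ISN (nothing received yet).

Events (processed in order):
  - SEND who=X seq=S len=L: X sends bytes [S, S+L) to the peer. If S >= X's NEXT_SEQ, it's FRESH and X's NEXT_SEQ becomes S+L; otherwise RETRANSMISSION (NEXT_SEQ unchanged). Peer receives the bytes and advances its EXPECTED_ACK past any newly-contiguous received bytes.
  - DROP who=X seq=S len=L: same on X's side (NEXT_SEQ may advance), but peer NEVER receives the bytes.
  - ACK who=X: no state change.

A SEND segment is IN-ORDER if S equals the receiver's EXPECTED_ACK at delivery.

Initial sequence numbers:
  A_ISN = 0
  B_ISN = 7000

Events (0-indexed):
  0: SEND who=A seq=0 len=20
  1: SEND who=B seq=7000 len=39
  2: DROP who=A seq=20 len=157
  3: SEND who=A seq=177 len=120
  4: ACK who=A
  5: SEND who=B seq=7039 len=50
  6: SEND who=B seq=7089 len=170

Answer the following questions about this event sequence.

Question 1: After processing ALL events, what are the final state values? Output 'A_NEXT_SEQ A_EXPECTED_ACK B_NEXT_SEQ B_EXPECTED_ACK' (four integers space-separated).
Answer: 297 7259 7259 20

Derivation:
After event 0: A_seq=20 A_ack=7000 B_seq=7000 B_ack=20
After event 1: A_seq=20 A_ack=7039 B_seq=7039 B_ack=20
After event 2: A_seq=177 A_ack=7039 B_seq=7039 B_ack=20
After event 3: A_seq=297 A_ack=7039 B_seq=7039 B_ack=20
After event 4: A_seq=297 A_ack=7039 B_seq=7039 B_ack=20
After event 5: A_seq=297 A_ack=7089 B_seq=7089 B_ack=20
After event 6: A_seq=297 A_ack=7259 B_seq=7259 B_ack=20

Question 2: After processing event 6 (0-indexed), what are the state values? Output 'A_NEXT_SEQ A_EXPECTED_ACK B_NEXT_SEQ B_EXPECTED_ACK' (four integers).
After event 0: A_seq=20 A_ack=7000 B_seq=7000 B_ack=20
After event 1: A_seq=20 A_ack=7039 B_seq=7039 B_ack=20
After event 2: A_seq=177 A_ack=7039 B_seq=7039 B_ack=20
After event 3: A_seq=297 A_ack=7039 B_seq=7039 B_ack=20
After event 4: A_seq=297 A_ack=7039 B_seq=7039 B_ack=20
After event 5: A_seq=297 A_ack=7089 B_seq=7089 B_ack=20
After event 6: A_seq=297 A_ack=7259 B_seq=7259 B_ack=20

297 7259 7259 20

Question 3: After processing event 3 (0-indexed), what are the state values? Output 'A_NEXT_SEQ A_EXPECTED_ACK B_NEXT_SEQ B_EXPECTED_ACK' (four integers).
After event 0: A_seq=20 A_ack=7000 B_seq=7000 B_ack=20
After event 1: A_seq=20 A_ack=7039 B_seq=7039 B_ack=20
After event 2: A_seq=177 A_ack=7039 B_seq=7039 B_ack=20
After event 3: A_seq=297 A_ack=7039 B_seq=7039 B_ack=20

297 7039 7039 20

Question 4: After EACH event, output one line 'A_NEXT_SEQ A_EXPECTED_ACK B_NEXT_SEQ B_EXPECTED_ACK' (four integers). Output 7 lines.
20 7000 7000 20
20 7039 7039 20
177 7039 7039 20
297 7039 7039 20
297 7039 7039 20
297 7089 7089 20
297 7259 7259 20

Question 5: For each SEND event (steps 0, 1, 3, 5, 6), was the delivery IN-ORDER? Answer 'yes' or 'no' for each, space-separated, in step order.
Answer: yes yes no yes yes

Derivation:
Step 0: SEND seq=0 -> in-order
Step 1: SEND seq=7000 -> in-order
Step 3: SEND seq=177 -> out-of-order
Step 5: SEND seq=7039 -> in-order
Step 6: SEND seq=7089 -> in-order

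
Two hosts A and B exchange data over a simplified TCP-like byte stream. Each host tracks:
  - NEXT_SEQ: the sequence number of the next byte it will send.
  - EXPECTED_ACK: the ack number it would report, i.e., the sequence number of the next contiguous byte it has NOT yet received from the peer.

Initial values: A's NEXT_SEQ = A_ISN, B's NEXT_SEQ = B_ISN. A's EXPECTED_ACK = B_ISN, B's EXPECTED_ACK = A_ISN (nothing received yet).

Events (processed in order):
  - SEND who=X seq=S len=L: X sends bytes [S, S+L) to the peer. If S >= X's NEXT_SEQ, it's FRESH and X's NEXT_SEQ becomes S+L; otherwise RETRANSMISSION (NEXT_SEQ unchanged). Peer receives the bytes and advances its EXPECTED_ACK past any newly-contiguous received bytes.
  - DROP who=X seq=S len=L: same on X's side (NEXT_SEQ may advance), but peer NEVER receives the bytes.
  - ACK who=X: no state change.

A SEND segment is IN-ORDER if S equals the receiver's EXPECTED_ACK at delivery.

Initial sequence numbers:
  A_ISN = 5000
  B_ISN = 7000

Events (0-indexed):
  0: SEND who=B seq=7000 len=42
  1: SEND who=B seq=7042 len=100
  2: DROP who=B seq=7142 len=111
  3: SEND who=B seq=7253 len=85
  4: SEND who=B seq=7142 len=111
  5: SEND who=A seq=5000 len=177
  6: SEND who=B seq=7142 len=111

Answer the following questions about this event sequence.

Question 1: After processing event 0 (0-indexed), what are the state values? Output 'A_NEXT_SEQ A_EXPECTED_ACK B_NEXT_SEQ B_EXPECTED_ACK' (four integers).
After event 0: A_seq=5000 A_ack=7042 B_seq=7042 B_ack=5000

5000 7042 7042 5000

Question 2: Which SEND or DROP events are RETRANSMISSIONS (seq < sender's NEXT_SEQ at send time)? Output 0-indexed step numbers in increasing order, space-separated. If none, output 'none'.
Answer: 4 6

Derivation:
Step 0: SEND seq=7000 -> fresh
Step 1: SEND seq=7042 -> fresh
Step 2: DROP seq=7142 -> fresh
Step 3: SEND seq=7253 -> fresh
Step 4: SEND seq=7142 -> retransmit
Step 5: SEND seq=5000 -> fresh
Step 6: SEND seq=7142 -> retransmit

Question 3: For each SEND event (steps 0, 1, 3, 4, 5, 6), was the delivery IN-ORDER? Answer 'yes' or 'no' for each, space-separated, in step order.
Answer: yes yes no yes yes no

Derivation:
Step 0: SEND seq=7000 -> in-order
Step 1: SEND seq=7042 -> in-order
Step 3: SEND seq=7253 -> out-of-order
Step 4: SEND seq=7142 -> in-order
Step 5: SEND seq=5000 -> in-order
Step 6: SEND seq=7142 -> out-of-order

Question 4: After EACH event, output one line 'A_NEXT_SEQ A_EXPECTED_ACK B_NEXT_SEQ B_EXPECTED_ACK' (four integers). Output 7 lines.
5000 7042 7042 5000
5000 7142 7142 5000
5000 7142 7253 5000
5000 7142 7338 5000
5000 7338 7338 5000
5177 7338 7338 5177
5177 7338 7338 5177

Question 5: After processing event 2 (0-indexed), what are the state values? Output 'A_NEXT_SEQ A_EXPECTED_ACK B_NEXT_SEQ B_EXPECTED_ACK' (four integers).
After event 0: A_seq=5000 A_ack=7042 B_seq=7042 B_ack=5000
After event 1: A_seq=5000 A_ack=7142 B_seq=7142 B_ack=5000
After event 2: A_seq=5000 A_ack=7142 B_seq=7253 B_ack=5000

5000 7142 7253 5000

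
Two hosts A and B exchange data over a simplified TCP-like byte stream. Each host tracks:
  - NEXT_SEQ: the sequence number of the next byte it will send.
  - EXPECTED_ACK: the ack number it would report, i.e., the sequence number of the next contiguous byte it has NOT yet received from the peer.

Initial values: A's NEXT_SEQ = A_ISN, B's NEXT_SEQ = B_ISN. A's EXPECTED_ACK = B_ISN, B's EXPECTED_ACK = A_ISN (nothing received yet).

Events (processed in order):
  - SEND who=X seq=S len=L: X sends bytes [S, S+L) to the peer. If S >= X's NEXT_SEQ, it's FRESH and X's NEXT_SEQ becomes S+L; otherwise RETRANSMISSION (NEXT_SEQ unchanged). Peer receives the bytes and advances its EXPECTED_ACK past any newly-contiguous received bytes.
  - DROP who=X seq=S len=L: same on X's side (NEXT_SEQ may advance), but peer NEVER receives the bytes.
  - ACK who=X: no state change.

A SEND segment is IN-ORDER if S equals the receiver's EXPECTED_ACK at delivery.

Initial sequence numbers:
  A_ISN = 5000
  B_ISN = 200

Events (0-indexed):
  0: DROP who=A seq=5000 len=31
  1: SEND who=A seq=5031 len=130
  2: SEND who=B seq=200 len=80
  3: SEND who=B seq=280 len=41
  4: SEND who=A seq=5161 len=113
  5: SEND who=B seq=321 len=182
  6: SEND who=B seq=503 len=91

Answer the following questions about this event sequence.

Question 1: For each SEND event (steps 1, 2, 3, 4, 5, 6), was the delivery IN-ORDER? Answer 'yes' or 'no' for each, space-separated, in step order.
Answer: no yes yes no yes yes

Derivation:
Step 1: SEND seq=5031 -> out-of-order
Step 2: SEND seq=200 -> in-order
Step 3: SEND seq=280 -> in-order
Step 4: SEND seq=5161 -> out-of-order
Step 5: SEND seq=321 -> in-order
Step 6: SEND seq=503 -> in-order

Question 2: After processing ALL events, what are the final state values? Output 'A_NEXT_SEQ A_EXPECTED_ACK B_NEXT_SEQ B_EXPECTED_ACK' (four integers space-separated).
After event 0: A_seq=5031 A_ack=200 B_seq=200 B_ack=5000
After event 1: A_seq=5161 A_ack=200 B_seq=200 B_ack=5000
After event 2: A_seq=5161 A_ack=280 B_seq=280 B_ack=5000
After event 3: A_seq=5161 A_ack=321 B_seq=321 B_ack=5000
After event 4: A_seq=5274 A_ack=321 B_seq=321 B_ack=5000
After event 5: A_seq=5274 A_ack=503 B_seq=503 B_ack=5000
After event 6: A_seq=5274 A_ack=594 B_seq=594 B_ack=5000

Answer: 5274 594 594 5000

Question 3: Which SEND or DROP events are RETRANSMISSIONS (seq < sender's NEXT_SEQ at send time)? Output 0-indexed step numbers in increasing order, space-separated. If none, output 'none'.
Answer: none

Derivation:
Step 0: DROP seq=5000 -> fresh
Step 1: SEND seq=5031 -> fresh
Step 2: SEND seq=200 -> fresh
Step 3: SEND seq=280 -> fresh
Step 4: SEND seq=5161 -> fresh
Step 5: SEND seq=321 -> fresh
Step 6: SEND seq=503 -> fresh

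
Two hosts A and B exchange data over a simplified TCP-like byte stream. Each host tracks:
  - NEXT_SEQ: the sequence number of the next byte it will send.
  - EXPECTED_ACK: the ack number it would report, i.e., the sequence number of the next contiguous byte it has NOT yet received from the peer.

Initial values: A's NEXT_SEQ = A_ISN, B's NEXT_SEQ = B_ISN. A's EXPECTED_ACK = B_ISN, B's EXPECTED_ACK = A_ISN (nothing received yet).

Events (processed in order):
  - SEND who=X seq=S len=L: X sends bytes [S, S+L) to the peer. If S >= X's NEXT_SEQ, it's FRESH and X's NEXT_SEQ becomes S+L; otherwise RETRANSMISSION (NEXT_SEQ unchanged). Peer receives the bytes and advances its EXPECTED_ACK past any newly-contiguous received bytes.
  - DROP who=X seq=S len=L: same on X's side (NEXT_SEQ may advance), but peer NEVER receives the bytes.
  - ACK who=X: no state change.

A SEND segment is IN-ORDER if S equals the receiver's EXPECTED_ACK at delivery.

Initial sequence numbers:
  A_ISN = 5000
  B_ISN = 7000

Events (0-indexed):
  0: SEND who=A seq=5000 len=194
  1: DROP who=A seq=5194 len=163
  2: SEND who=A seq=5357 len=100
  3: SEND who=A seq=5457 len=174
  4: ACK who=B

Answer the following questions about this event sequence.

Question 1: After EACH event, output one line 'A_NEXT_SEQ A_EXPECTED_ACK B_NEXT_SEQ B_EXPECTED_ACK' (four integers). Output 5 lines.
5194 7000 7000 5194
5357 7000 7000 5194
5457 7000 7000 5194
5631 7000 7000 5194
5631 7000 7000 5194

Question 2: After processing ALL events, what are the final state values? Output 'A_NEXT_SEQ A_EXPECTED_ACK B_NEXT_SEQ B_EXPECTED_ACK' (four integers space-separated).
After event 0: A_seq=5194 A_ack=7000 B_seq=7000 B_ack=5194
After event 1: A_seq=5357 A_ack=7000 B_seq=7000 B_ack=5194
After event 2: A_seq=5457 A_ack=7000 B_seq=7000 B_ack=5194
After event 3: A_seq=5631 A_ack=7000 B_seq=7000 B_ack=5194
After event 4: A_seq=5631 A_ack=7000 B_seq=7000 B_ack=5194

Answer: 5631 7000 7000 5194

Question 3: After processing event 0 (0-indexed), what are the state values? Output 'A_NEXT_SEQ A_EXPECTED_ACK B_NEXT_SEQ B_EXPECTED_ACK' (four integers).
After event 0: A_seq=5194 A_ack=7000 B_seq=7000 B_ack=5194

5194 7000 7000 5194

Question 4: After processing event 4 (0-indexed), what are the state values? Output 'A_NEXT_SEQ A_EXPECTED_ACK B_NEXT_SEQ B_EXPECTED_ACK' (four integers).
After event 0: A_seq=5194 A_ack=7000 B_seq=7000 B_ack=5194
After event 1: A_seq=5357 A_ack=7000 B_seq=7000 B_ack=5194
After event 2: A_seq=5457 A_ack=7000 B_seq=7000 B_ack=5194
After event 3: A_seq=5631 A_ack=7000 B_seq=7000 B_ack=5194
After event 4: A_seq=5631 A_ack=7000 B_seq=7000 B_ack=5194

5631 7000 7000 5194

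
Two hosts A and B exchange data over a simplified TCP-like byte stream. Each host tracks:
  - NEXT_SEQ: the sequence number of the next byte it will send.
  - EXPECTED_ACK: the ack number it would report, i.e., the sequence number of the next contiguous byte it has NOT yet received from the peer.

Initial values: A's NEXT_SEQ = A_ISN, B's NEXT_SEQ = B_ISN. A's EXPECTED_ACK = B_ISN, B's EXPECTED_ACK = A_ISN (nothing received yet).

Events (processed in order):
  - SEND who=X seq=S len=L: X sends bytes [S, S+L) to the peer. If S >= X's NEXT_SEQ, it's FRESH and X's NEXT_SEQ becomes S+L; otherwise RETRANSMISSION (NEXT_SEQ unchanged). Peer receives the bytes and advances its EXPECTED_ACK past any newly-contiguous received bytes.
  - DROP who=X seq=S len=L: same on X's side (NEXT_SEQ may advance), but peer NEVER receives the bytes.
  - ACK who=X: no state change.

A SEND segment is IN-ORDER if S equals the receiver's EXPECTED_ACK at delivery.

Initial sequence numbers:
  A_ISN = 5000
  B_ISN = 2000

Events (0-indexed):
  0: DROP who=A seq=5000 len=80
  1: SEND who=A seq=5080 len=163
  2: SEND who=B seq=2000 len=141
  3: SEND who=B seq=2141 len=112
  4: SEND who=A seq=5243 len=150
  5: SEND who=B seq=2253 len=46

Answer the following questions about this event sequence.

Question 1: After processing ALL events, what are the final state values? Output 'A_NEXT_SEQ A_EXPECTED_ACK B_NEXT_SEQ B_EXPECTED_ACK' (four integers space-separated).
Answer: 5393 2299 2299 5000

Derivation:
After event 0: A_seq=5080 A_ack=2000 B_seq=2000 B_ack=5000
After event 1: A_seq=5243 A_ack=2000 B_seq=2000 B_ack=5000
After event 2: A_seq=5243 A_ack=2141 B_seq=2141 B_ack=5000
After event 3: A_seq=5243 A_ack=2253 B_seq=2253 B_ack=5000
After event 4: A_seq=5393 A_ack=2253 B_seq=2253 B_ack=5000
After event 5: A_seq=5393 A_ack=2299 B_seq=2299 B_ack=5000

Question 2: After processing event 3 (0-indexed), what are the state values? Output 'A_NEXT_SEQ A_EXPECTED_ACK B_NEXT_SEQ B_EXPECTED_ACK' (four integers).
After event 0: A_seq=5080 A_ack=2000 B_seq=2000 B_ack=5000
After event 1: A_seq=5243 A_ack=2000 B_seq=2000 B_ack=5000
After event 2: A_seq=5243 A_ack=2141 B_seq=2141 B_ack=5000
After event 3: A_seq=5243 A_ack=2253 B_seq=2253 B_ack=5000

5243 2253 2253 5000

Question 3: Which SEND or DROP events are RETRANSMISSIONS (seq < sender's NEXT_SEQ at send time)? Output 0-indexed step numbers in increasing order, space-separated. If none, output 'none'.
Step 0: DROP seq=5000 -> fresh
Step 1: SEND seq=5080 -> fresh
Step 2: SEND seq=2000 -> fresh
Step 3: SEND seq=2141 -> fresh
Step 4: SEND seq=5243 -> fresh
Step 5: SEND seq=2253 -> fresh

Answer: none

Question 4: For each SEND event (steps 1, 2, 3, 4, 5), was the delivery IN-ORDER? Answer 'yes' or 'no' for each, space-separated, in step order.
Answer: no yes yes no yes

Derivation:
Step 1: SEND seq=5080 -> out-of-order
Step 2: SEND seq=2000 -> in-order
Step 3: SEND seq=2141 -> in-order
Step 4: SEND seq=5243 -> out-of-order
Step 5: SEND seq=2253 -> in-order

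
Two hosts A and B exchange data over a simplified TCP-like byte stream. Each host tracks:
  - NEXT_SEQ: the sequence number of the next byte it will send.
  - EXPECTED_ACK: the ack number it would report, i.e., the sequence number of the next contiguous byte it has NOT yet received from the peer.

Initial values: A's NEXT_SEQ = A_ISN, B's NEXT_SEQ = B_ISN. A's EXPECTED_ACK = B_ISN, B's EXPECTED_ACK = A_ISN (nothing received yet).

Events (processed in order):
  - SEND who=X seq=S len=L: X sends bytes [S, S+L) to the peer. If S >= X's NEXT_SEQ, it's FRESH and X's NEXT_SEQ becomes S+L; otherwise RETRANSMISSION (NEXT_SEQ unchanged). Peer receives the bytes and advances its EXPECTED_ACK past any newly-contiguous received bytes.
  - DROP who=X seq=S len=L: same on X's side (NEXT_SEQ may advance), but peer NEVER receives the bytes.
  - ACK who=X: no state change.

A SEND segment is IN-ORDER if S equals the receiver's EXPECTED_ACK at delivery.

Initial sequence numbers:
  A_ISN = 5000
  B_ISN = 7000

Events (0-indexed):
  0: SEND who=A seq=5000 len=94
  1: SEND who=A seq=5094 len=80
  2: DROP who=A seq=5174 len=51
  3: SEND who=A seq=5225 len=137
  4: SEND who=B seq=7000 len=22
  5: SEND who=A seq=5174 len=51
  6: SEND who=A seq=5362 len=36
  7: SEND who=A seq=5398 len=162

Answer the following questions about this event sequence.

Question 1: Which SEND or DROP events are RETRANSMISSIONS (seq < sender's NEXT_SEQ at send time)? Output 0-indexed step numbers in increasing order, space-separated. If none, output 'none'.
Answer: 5

Derivation:
Step 0: SEND seq=5000 -> fresh
Step 1: SEND seq=5094 -> fresh
Step 2: DROP seq=5174 -> fresh
Step 3: SEND seq=5225 -> fresh
Step 4: SEND seq=7000 -> fresh
Step 5: SEND seq=5174 -> retransmit
Step 6: SEND seq=5362 -> fresh
Step 7: SEND seq=5398 -> fresh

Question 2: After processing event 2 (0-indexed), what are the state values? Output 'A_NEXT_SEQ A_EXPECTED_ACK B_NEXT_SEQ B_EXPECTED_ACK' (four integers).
After event 0: A_seq=5094 A_ack=7000 B_seq=7000 B_ack=5094
After event 1: A_seq=5174 A_ack=7000 B_seq=7000 B_ack=5174
After event 2: A_seq=5225 A_ack=7000 B_seq=7000 B_ack=5174

5225 7000 7000 5174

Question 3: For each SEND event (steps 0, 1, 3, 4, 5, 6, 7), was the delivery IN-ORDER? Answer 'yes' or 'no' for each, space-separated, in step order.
Step 0: SEND seq=5000 -> in-order
Step 1: SEND seq=5094 -> in-order
Step 3: SEND seq=5225 -> out-of-order
Step 4: SEND seq=7000 -> in-order
Step 5: SEND seq=5174 -> in-order
Step 6: SEND seq=5362 -> in-order
Step 7: SEND seq=5398 -> in-order

Answer: yes yes no yes yes yes yes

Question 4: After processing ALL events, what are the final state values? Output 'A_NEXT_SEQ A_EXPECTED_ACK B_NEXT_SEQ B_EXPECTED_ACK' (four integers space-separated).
After event 0: A_seq=5094 A_ack=7000 B_seq=7000 B_ack=5094
After event 1: A_seq=5174 A_ack=7000 B_seq=7000 B_ack=5174
After event 2: A_seq=5225 A_ack=7000 B_seq=7000 B_ack=5174
After event 3: A_seq=5362 A_ack=7000 B_seq=7000 B_ack=5174
After event 4: A_seq=5362 A_ack=7022 B_seq=7022 B_ack=5174
After event 5: A_seq=5362 A_ack=7022 B_seq=7022 B_ack=5362
After event 6: A_seq=5398 A_ack=7022 B_seq=7022 B_ack=5398
After event 7: A_seq=5560 A_ack=7022 B_seq=7022 B_ack=5560

Answer: 5560 7022 7022 5560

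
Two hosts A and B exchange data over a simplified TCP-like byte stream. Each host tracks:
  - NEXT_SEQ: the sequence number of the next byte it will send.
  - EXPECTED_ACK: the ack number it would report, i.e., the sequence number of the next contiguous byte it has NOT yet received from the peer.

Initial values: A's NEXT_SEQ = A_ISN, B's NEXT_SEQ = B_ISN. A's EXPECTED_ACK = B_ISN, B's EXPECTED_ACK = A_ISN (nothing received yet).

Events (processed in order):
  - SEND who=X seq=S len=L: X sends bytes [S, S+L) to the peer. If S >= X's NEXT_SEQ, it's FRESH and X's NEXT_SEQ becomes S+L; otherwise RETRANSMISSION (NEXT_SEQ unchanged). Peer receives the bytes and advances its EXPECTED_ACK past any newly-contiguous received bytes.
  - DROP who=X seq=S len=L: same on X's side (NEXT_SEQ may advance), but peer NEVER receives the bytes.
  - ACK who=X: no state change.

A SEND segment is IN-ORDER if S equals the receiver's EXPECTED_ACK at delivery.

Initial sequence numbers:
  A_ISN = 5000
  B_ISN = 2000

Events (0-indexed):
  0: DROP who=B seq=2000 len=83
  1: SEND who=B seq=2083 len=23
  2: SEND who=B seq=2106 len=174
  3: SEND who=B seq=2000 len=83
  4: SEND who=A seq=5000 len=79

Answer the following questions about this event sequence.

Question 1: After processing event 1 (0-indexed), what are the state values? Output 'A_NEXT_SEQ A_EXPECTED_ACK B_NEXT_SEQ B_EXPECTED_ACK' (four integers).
After event 0: A_seq=5000 A_ack=2000 B_seq=2083 B_ack=5000
After event 1: A_seq=5000 A_ack=2000 B_seq=2106 B_ack=5000

5000 2000 2106 5000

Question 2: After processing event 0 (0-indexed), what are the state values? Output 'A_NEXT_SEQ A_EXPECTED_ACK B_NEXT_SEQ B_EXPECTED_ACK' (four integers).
After event 0: A_seq=5000 A_ack=2000 B_seq=2083 B_ack=5000

5000 2000 2083 5000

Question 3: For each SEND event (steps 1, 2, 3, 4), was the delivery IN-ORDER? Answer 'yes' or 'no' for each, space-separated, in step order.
Step 1: SEND seq=2083 -> out-of-order
Step 2: SEND seq=2106 -> out-of-order
Step 3: SEND seq=2000 -> in-order
Step 4: SEND seq=5000 -> in-order

Answer: no no yes yes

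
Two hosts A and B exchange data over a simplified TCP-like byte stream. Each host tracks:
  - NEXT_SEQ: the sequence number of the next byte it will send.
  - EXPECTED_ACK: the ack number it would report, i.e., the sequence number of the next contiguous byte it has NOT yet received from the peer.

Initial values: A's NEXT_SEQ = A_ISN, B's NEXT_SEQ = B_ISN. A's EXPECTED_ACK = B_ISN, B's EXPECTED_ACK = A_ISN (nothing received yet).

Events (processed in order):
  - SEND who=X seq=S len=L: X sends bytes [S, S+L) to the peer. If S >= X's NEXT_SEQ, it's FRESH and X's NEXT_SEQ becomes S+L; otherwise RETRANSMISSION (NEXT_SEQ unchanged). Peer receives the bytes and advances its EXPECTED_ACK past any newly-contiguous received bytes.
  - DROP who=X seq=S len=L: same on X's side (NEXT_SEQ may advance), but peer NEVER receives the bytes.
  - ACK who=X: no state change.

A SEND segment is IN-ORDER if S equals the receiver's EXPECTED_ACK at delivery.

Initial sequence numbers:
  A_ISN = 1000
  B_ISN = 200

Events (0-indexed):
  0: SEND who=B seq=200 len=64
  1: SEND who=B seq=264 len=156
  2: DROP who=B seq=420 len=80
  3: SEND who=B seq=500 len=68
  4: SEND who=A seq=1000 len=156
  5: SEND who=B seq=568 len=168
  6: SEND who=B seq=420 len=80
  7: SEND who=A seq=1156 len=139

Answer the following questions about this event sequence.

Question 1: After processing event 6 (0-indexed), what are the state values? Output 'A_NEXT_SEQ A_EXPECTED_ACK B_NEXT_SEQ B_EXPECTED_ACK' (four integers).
After event 0: A_seq=1000 A_ack=264 B_seq=264 B_ack=1000
After event 1: A_seq=1000 A_ack=420 B_seq=420 B_ack=1000
After event 2: A_seq=1000 A_ack=420 B_seq=500 B_ack=1000
After event 3: A_seq=1000 A_ack=420 B_seq=568 B_ack=1000
After event 4: A_seq=1156 A_ack=420 B_seq=568 B_ack=1156
After event 5: A_seq=1156 A_ack=420 B_seq=736 B_ack=1156
After event 6: A_seq=1156 A_ack=736 B_seq=736 B_ack=1156

1156 736 736 1156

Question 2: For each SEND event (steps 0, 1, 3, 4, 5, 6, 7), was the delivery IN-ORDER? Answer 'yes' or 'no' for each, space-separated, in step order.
Answer: yes yes no yes no yes yes

Derivation:
Step 0: SEND seq=200 -> in-order
Step 1: SEND seq=264 -> in-order
Step 3: SEND seq=500 -> out-of-order
Step 4: SEND seq=1000 -> in-order
Step 5: SEND seq=568 -> out-of-order
Step 6: SEND seq=420 -> in-order
Step 7: SEND seq=1156 -> in-order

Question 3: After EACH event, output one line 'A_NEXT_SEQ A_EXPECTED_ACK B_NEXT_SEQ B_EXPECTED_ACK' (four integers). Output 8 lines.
1000 264 264 1000
1000 420 420 1000
1000 420 500 1000
1000 420 568 1000
1156 420 568 1156
1156 420 736 1156
1156 736 736 1156
1295 736 736 1295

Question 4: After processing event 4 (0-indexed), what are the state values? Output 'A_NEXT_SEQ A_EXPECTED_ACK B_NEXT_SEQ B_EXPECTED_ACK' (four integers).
After event 0: A_seq=1000 A_ack=264 B_seq=264 B_ack=1000
After event 1: A_seq=1000 A_ack=420 B_seq=420 B_ack=1000
After event 2: A_seq=1000 A_ack=420 B_seq=500 B_ack=1000
After event 3: A_seq=1000 A_ack=420 B_seq=568 B_ack=1000
After event 4: A_seq=1156 A_ack=420 B_seq=568 B_ack=1156

1156 420 568 1156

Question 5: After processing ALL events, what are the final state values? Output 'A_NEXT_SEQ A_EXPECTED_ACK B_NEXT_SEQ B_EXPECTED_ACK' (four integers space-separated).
Answer: 1295 736 736 1295

Derivation:
After event 0: A_seq=1000 A_ack=264 B_seq=264 B_ack=1000
After event 1: A_seq=1000 A_ack=420 B_seq=420 B_ack=1000
After event 2: A_seq=1000 A_ack=420 B_seq=500 B_ack=1000
After event 3: A_seq=1000 A_ack=420 B_seq=568 B_ack=1000
After event 4: A_seq=1156 A_ack=420 B_seq=568 B_ack=1156
After event 5: A_seq=1156 A_ack=420 B_seq=736 B_ack=1156
After event 6: A_seq=1156 A_ack=736 B_seq=736 B_ack=1156
After event 7: A_seq=1295 A_ack=736 B_seq=736 B_ack=1295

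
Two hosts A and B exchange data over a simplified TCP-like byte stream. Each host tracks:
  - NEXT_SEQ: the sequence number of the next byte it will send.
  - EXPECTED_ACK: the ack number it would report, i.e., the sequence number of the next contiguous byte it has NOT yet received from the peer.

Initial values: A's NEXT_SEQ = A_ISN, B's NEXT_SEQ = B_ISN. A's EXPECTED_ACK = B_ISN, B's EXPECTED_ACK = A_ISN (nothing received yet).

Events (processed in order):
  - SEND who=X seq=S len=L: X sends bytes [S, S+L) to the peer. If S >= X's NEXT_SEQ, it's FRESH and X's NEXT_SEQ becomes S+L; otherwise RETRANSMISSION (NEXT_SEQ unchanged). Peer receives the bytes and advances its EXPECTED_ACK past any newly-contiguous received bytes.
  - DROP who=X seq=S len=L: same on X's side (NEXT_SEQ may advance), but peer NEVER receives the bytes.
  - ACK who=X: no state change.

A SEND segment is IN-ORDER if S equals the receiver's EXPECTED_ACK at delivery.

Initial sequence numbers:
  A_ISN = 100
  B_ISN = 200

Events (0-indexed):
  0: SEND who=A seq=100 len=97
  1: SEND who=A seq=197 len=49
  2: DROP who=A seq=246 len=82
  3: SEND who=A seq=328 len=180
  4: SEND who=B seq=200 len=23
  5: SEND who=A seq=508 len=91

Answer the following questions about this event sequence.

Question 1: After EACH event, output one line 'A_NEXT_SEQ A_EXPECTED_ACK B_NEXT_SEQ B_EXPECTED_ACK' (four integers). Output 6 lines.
197 200 200 197
246 200 200 246
328 200 200 246
508 200 200 246
508 223 223 246
599 223 223 246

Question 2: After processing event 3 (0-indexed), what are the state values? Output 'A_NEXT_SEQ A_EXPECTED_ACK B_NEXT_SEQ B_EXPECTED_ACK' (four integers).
After event 0: A_seq=197 A_ack=200 B_seq=200 B_ack=197
After event 1: A_seq=246 A_ack=200 B_seq=200 B_ack=246
After event 2: A_seq=328 A_ack=200 B_seq=200 B_ack=246
After event 3: A_seq=508 A_ack=200 B_seq=200 B_ack=246

508 200 200 246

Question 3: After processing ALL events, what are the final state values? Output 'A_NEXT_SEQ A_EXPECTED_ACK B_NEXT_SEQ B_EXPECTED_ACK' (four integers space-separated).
Answer: 599 223 223 246

Derivation:
After event 0: A_seq=197 A_ack=200 B_seq=200 B_ack=197
After event 1: A_seq=246 A_ack=200 B_seq=200 B_ack=246
After event 2: A_seq=328 A_ack=200 B_seq=200 B_ack=246
After event 3: A_seq=508 A_ack=200 B_seq=200 B_ack=246
After event 4: A_seq=508 A_ack=223 B_seq=223 B_ack=246
After event 5: A_seq=599 A_ack=223 B_seq=223 B_ack=246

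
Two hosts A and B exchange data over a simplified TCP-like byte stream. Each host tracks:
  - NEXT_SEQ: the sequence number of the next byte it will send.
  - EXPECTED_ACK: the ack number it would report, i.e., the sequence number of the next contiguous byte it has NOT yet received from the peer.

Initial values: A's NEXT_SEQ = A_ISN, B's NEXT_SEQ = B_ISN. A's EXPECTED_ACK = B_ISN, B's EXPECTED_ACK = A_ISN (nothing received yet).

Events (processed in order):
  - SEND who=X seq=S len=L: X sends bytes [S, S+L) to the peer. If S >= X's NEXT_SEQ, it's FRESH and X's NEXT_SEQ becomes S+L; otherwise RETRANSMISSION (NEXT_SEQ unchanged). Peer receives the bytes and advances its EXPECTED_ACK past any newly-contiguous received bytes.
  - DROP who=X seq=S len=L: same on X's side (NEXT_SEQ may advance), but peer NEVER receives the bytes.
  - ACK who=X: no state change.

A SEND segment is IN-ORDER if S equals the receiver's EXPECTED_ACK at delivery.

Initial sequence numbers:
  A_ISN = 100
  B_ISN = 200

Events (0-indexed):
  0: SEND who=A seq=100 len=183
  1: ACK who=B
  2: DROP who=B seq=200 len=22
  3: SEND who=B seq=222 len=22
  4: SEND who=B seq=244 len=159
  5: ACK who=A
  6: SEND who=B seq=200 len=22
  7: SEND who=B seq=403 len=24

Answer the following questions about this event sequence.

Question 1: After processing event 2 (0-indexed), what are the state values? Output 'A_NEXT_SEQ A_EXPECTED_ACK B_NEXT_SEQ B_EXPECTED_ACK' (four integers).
After event 0: A_seq=283 A_ack=200 B_seq=200 B_ack=283
After event 1: A_seq=283 A_ack=200 B_seq=200 B_ack=283
After event 2: A_seq=283 A_ack=200 B_seq=222 B_ack=283

283 200 222 283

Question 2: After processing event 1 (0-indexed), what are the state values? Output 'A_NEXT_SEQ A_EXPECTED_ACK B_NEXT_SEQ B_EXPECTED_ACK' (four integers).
After event 0: A_seq=283 A_ack=200 B_seq=200 B_ack=283
After event 1: A_seq=283 A_ack=200 B_seq=200 B_ack=283

283 200 200 283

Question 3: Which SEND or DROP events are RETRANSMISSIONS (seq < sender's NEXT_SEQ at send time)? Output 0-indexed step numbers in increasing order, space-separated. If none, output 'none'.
Answer: 6

Derivation:
Step 0: SEND seq=100 -> fresh
Step 2: DROP seq=200 -> fresh
Step 3: SEND seq=222 -> fresh
Step 4: SEND seq=244 -> fresh
Step 6: SEND seq=200 -> retransmit
Step 7: SEND seq=403 -> fresh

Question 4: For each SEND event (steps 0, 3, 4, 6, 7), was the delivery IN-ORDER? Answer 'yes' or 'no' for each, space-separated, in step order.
Step 0: SEND seq=100 -> in-order
Step 3: SEND seq=222 -> out-of-order
Step 4: SEND seq=244 -> out-of-order
Step 6: SEND seq=200 -> in-order
Step 7: SEND seq=403 -> in-order

Answer: yes no no yes yes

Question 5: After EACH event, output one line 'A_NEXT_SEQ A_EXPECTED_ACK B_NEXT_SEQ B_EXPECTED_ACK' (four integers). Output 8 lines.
283 200 200 283
283 200 200 283
283 200 222 283
283 200 244 283
283 200 403 283
283 200 403 283
283 403 403 283
283 427 427 283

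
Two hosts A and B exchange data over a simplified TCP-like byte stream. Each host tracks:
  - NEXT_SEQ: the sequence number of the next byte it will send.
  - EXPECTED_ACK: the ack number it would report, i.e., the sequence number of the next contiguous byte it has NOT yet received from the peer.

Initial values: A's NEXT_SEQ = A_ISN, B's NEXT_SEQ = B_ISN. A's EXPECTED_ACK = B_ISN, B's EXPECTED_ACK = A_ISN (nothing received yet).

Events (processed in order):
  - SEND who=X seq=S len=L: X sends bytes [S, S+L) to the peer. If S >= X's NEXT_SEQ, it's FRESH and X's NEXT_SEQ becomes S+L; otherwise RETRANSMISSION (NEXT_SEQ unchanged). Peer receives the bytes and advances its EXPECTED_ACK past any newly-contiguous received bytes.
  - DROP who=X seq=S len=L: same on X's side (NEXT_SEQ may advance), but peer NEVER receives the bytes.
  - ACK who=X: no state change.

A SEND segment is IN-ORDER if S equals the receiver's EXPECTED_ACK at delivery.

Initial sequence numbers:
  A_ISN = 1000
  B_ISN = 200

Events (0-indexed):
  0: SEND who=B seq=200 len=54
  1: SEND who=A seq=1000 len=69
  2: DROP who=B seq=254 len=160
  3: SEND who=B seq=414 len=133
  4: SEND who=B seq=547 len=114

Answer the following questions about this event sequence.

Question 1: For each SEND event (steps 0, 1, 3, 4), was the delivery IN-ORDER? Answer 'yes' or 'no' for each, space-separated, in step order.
Answer: yes yes no no

Derivation:
Step 0: SEND seq=200 -> in-order
Step 1: SEND seq=1000 -> in-order
Step 3: SEND seq=414 -> out-of-order
Step 4: SEND seq=547 -> out-of-order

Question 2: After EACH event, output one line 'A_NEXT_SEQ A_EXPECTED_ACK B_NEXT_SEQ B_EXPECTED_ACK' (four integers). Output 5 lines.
1000 254 254 1000
1069 254 254 1069
1069 254 414 1069
1069 254 547 1069
1069 254 661 1069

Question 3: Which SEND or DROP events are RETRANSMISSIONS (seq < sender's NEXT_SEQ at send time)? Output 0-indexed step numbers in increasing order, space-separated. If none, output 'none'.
Answer: none

Derivation:
Step 0: SEND seq=200 -> fresh
Step 1: SEND seq=1000 -> fresh
Step 2: DROP seq=254 -> fresh
Step 3: SEND seq=414 -> fresh
Step 4: SEND seq=547 -> fresh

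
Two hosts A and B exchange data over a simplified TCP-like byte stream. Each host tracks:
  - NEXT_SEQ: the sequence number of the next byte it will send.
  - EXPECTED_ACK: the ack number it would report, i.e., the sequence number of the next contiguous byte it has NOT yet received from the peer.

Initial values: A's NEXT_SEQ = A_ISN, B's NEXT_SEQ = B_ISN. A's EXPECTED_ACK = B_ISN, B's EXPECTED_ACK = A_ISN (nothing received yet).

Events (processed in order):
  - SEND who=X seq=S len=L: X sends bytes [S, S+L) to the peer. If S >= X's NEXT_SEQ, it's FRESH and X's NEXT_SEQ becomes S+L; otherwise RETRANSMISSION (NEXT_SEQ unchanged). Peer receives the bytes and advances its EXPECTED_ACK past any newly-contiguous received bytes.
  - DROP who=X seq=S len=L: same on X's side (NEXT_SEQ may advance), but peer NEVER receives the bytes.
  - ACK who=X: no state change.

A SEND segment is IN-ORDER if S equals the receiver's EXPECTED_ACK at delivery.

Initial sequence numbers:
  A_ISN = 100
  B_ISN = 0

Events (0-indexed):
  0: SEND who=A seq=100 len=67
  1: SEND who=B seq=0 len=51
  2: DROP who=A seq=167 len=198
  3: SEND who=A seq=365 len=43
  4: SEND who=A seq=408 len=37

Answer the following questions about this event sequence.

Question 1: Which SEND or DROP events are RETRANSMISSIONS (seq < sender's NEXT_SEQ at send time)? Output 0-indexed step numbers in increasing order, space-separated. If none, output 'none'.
Step 0: SEND seq=100 -> fresh
Step 1: SEND seq=0 -> fresh
Step 2: DROP seq=167 -> fresh
Step 3: SEND seq=365 -> fresh
Step 4: SEND seq=408 -> fresh

Answer: none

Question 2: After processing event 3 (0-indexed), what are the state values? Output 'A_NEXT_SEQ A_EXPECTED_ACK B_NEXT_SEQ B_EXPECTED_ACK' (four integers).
After event 0: A_seq=167 A_ack=0 B_seq=0 B_ack=167
After event 1: A_seq=167 A_ack=51 B_seq=51 B_ack=167
After event 2: A_seq=365 A_ack=51 B_seq=51 B_ack=167
After event 3: A_seq=408 A_ack=51 B_seq=51 B_ack=167

408 51 51 167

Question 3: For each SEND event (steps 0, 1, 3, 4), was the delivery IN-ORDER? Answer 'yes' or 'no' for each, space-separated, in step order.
Answer: yes yes no no

Derivation:
Step 0: SEND seq=100 -> in-order
Step 1: SEND seq=0 -> in-order
Step 3: SEND seq=365 -> out-of-order
Step 4: SEND seq=408 -> out-of-order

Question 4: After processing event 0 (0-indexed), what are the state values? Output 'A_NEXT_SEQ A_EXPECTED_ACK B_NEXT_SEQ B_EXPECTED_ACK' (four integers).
After event 0: A_seq=167 A_ack=0 B_seq=0 B_ack=167

167 0 0 167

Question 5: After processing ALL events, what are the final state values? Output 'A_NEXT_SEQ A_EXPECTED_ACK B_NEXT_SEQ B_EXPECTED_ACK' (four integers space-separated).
Answer: 445 51 51 167

Derivation:
After event 0: A_seq=167 A_ack=0 B_seq=0 B_ack=167
After event 1: A_seq=167 A_ack=51 B_seq=51 B_ack=167
After event 2: A_seq=365 A_ack=51 B_seq=51 B_ack=167
After event 3: A_seq=408 A_ack=51 B_seq=51 B_ack=167
After event 4: A_seq=445 A_ack=51 B_seq=51 B_ack=167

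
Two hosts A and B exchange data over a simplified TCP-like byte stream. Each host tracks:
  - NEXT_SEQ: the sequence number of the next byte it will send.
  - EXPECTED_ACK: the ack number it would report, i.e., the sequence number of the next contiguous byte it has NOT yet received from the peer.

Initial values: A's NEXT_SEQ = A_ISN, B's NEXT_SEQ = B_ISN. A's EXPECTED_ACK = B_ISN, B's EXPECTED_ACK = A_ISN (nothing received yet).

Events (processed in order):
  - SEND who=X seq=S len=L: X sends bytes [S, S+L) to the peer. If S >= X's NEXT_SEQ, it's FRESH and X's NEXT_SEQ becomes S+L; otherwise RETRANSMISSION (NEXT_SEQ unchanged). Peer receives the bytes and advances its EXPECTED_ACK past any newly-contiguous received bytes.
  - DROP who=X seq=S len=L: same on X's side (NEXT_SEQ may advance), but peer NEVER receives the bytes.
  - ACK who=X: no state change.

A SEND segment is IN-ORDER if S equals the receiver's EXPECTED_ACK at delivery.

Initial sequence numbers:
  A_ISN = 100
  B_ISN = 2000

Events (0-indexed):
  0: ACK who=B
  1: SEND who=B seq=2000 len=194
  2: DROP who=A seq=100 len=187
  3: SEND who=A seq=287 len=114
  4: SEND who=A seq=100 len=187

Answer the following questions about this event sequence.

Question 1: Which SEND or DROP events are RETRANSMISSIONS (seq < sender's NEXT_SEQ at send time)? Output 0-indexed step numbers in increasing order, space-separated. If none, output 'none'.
Step 1: SEND seq=2000 -> fresh
Step 2: DROP seq=100 -> fresh
Step 3: SEND seq=287 -> fresh
Step 4: SEND seq=100 -> retransmit

Answer: 4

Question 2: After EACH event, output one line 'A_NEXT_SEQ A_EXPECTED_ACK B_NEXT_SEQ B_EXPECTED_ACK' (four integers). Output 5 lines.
100 2000 2000 100
100 2194 2194 100
287 2194 2194 100
401 2194 2194 100
401 2194 2194 401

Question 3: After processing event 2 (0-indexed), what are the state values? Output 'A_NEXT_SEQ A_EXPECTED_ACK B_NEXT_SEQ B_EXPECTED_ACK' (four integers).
After event 0: A_seq=100 A_ack=2000 B_seq=2000 B_ack=100
After event 1: A_seq=100 A_ack=2194 B_seq=2194 B_ack=100
After event 2: A_seq=287 A_ack=2194 B_seq=2194 B_ack=100

287 2194 2194 100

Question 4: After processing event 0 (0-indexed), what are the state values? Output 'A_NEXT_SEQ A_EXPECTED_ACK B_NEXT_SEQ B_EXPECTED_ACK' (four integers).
After event 0: A_seq=100 A_ack=2000 B_seq=2000 B_ack=100

100 2000 2000 100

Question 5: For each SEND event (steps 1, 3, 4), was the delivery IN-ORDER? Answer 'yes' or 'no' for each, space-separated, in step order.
Step 1: SEND seq=2000 -> in-order
Step 3: SEND seq=287 -> out-of-order
Step 4: SEND seq=100 -> in-order

Answer: yes no yes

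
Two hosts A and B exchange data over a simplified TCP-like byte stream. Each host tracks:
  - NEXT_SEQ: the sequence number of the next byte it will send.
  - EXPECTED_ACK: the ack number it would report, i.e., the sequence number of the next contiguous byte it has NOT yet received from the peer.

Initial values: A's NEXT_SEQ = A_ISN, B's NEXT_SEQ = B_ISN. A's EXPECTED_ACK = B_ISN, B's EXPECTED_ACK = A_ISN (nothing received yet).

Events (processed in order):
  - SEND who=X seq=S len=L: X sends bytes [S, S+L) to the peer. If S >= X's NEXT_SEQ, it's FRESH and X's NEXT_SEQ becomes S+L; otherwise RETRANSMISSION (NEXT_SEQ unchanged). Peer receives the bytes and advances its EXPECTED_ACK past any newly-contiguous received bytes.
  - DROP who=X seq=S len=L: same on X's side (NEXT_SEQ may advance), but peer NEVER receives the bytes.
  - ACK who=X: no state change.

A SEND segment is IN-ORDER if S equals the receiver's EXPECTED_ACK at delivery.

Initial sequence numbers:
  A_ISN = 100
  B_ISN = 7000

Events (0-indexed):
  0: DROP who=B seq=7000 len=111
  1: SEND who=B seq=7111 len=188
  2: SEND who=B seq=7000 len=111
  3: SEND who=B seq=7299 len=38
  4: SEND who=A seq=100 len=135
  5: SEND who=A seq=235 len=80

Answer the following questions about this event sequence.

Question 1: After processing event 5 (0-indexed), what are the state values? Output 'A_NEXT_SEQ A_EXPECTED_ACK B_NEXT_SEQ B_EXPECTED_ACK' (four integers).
After event 0: A_seq=100 A_ack=7000 B_seq=7111 B_ack=100
After event 1: A_seq=100 A_ack=7000 B_seq=7299 B_ack=100
After event 2: A_seq=100 A_ack=7299 B_seq=7299 B_ack=100
After event 3: A_seq=100 A_ack=7337 B_seq=7337 B_ack=100
After event 4: A_seq=235 A_ack=7337 B_seq=7337 B_ack=235
After event 5: A_seq=315 A_ack=7337 B_seq=7337 B_ack=315

315 7337 7337 315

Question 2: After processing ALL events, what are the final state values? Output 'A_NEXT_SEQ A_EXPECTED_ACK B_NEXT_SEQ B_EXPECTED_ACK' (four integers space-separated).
Answer: 315 7337 7337 315

Derivation:
After event 0: A_seq=100 A_ack=7000 B_seq=7111 B_ack=100
After event 1: A_seq=100 A_ack=7000 B_seq=7299 B_ack=100
After event 2: A_seq=100 A_ack=7299 B_seq=7299 B_ack=100
After event 3: A_seq=100 A_ack=7337 B_seq=7337 B_ack=100
After event 4: A_seq=235 A_ack=7337 B_seq=7337 B_ack=235
After event 5: A_seq=315 A_ack=7337 B_seq=7337 B_ack=315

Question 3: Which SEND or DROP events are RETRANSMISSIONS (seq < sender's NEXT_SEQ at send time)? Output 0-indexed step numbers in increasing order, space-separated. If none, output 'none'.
Answer: 2

Derivation:
Step 0: DROP seq=7000 -> fresh
Step 1: SEND seq=7111 -> fresh
Step 2: SEND seq=7000 -> retransmit
Step 3: SEND seq=7299 -> fresh
Step 4: SEND seq=100 -> fresh
Step 5: SEND seq=235 -> fresh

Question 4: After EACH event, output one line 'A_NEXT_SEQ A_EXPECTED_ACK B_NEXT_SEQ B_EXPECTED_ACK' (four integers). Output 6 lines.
100 7000 7111 100
100 7000 7299 100
100 7299 7299 100
100 7337 7337 100
235 7337 7337 235
315 7337 7337 315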